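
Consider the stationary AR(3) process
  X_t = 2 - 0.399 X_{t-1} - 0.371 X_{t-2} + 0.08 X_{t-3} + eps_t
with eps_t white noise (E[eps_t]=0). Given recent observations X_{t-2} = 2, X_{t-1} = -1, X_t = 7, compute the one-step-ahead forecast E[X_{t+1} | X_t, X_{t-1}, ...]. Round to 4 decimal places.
E[X_{t+1} \mid \mathcal F_t] = -0.2620

For an AR(p) model X_t = c + sum_i phi_i X_{t-i} + eps_t, the
one-step-ahead conditional mean is
  E[X_{t+1} | X_t, ...] = c + sum_i phi_i X_{t+1-i}.
Substitute known values:
  E[X_{t+1} | ...] = 2 + (-0.399) * (7) + (-0.371) * (-1) + (0.08) * (2)
                   = -0.2620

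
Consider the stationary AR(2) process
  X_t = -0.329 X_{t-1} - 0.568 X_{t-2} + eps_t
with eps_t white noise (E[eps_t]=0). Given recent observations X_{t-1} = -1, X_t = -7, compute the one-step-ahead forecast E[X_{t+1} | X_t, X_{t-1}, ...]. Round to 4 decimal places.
E[X_{t+1} \mid \mathcal F_t] = 2.8710

For an AR(p) model X_t = c + sum_i phi_i X_{t-i} + eps_t, the
one-step-ahead conditional mean is
  E[X_{t+1} | X_t, ...] = c + sum_i phi_i X_{t+1-i}.
Substitute known values:
  E[X_{t+1} | ...] = (-0.329) * (-7) + (-0.568) * (-1)
                   = 2.8710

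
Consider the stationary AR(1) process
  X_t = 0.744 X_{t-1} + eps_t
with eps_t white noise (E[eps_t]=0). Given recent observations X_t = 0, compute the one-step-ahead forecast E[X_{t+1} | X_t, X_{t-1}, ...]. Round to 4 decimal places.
E[X_{t+1} \mid \mathcal F_t] = 0.0000

For an AR(p) model X_t = c + sum_i phi_i X_{t-i} + eps_t, the
one-step-ahead conditional mean is
  E[X_{t+1} | X_t, ...] = c + sum_i phi_i X_{t+1-i}.
Substitute known values:
  E[X_{t+1} | ...] = (0.744) * (0)
                   = 0.0000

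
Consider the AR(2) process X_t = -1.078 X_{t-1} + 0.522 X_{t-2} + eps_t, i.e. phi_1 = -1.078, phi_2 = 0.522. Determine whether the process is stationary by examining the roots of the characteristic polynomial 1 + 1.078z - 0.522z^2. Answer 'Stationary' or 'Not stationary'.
\text{Not stationary}

The AR(p) characteristic polynomial is P(z) = 1 + 1.078z - 0.522z^2.
Stationarity requires all roots to lie outside the unit circle, i.e. |z| > 1 for every root.
Set 1 + (1.078) z + (-0.522) z^2 = 0, i.e. a z^2 + b z + c = 0 with a = -0.522, b = 1.078, c = 1.
Discriminant D = b^2 - 4ac = (1.078)^2 - 4*(-0.522)*1 = 1.162084 - (-2.088) = 3.250084.
D >= 0, so the roots are real: z = (-b +/- sqrt(D)) / (2a) = (-1.078 +/- 1.802799) / (-1.044).
  z_1 = (-1.078 + 1.802799) / (-1.044) = -0.6943,   |z_1| = 0.6943.
  z_2 = (-1.078 - 1.802799) / (-1.044) = 2.7594,   |z_2| = 2.7594.
Moduli of all roots: 0.6943, 2.7594.
All moduli strictly greater than 1? No.
Verdict: Not stationary.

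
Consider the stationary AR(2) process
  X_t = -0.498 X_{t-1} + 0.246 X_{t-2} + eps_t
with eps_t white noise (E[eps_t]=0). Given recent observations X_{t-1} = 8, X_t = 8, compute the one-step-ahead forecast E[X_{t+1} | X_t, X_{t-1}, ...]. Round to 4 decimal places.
E[X_{t+1} \mid \mathcal F_t] = -2.0160

For an AR(p) model X_t = c + sum_i phi_i X_{t-i} + eps_t, the
one-step-ahead conditional mean is
  E[X_{t+1} | X_t, ...] = c + sum_i phi_i X_{t+1-i}.
Substitute known values:
  E[X_{t+1} | ...] = (-0.498) * (8) + (0.246) * (8)
                   = -2.0160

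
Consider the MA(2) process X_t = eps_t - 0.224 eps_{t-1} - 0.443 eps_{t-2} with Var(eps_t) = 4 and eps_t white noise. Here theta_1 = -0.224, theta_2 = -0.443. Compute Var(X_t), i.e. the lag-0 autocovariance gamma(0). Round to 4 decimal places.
\gamma(0) = 4.9857

For an MA(q) process X_t = eps_t + sum_i theta_i eps_{t-i} with
Var(eps_t) = sigma^2, the variance is
  gamma(0) = sigma^2 * (1 + sum_i theta_i^2).
  sum_i theta_i^2 = (-0.224)^2 + (-0.443)^2 = 0.050176 + 0.196249 = 0.246425.
  gamma(0) = 4 * (1 + 0.246425) = 4 * 1.246425 = 4.9857.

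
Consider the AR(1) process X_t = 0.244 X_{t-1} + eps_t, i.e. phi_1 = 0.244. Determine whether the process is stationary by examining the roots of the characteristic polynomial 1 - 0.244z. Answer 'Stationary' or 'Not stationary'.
\text{Stationary}

The AR(p) characteristic polynomial is P(z) = 1 - 0.244z.
Stationarity requires all roots to lie outside the unit circle, i.e. |z| > 1 for every root.
This is linear in z: 1 + (-0.244) z = 0  =>  z = -1/(-0.244) = 4.098361,  |z| = 4.098361.
Moduli of all roots: 4.0984.
All moduli strictly greater than 1? Yes.
Verdict: Stationary.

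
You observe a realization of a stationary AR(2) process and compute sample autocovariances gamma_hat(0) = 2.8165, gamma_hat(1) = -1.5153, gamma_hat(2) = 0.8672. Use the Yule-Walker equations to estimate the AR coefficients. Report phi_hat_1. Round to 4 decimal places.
\hat\phi_{1} = -0.5240

The Yule-Walker equations for an AR(p) process read, in matrix form,
  Gamma_p phi = r_p,   with   (Gamma_p)_{ij} = gamma(|i - j|),
                       (r_p)_i = gamma(i),   i,j = 1..p.
Substitute the sample gammas (Toeplitz matrix and right-hand side of size 2):
  Gamma_p = [[2.8165, -1.5153], [-1.5153, 2.8165]]
  r_p     = [-1.5153, 0.8672]
Written out:
  2.8165 phi_1 - 1.5153 phi_2 = -1.5153
  -1.5153 phi_1 + 2.8165 phi_2 = 0.8672
Solve by Cramer's rule:
  det = gamma(0)^2 - gamma(1)^2 = (2.8165)^2 - (-1.5153)^2 = 7.93267225 - 2.29613409 = 5.63653816
  phi_hat_1 = [gamma(1) gamma(0) - gamma(1) gamma(2)] / det = [(-1.5153)(2.8165) - (-1.5153)(0.8672)] / 5.63653816 = -2.95377429 / 5.63653816 = -0.524
  phi_hat_2 = [gamma(0) gamma(2) - gamma(1)^2] / det = [(2.8165)(0.8672) - (-1.5153)^2] / 5.63653816 = 0.14633471 / 5.63653816 = 0.026
So phi_hat = [-0.5240, 0.0260].
Therefore phi_hat_1 = -0.5240.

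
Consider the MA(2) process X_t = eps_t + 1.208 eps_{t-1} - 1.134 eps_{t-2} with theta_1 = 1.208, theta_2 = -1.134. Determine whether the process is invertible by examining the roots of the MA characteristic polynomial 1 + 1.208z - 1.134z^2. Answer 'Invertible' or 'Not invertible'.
\text{Not invertible}

The MA(q) characteristic polynomial is P(z) = 1 + 1.208z - 1.134z^2.
Invertibility requires all roots to lie outside the unit circle, i.e. |z| > 1 for every root.
Set 1 + (1.208) z + (-1.134) z^2 = 0, i.e. a z^2 + b z + c = 0 with a = -1.134, b = 1.208, c = 1.
Discriminant D = b^2 - 4ac = (1.208)^2 - 4*(-1.134)*1 = 1.459264 - (-4.536) = 5.995264.
D >= 0, so the roots are real: z = (-b +/- sqrt(D)) / (2a) = (-1.208 +/- 2.448523) / (-2.268).
  z_1 = (-1.208 + 2.448523) / (-2.268) = -0.547,   |z_1| = 0.547.
  z_2 = (-1.208 - 2.448523) / (-2.268) = 1.6122,   |z_2| = 1.6122.
Moduli of all roots: 0.5470, 1.6122.
All moduli strictly greater than 1? No.
Verdict: Not invertible.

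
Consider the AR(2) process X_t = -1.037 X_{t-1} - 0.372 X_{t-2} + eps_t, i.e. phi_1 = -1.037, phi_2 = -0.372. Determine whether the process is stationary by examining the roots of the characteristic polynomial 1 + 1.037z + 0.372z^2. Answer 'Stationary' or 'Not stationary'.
\text{Stationary}

The AR(p) characteristic polynomial is P(z) = 1 + 1.037z + 0.372z^2.
Stationarity requires all roots to lie outside the unit circle, i.e. |z| > 1 for every root.
Set 1 + (1.037) z + (0.372) z^2 = 0, i.e. a z^2 + b z + c = 0 with a = 0.372, b = 1.037, c = 1.
Discriminant D = b^2 - 4ac = (1.037)^2 - 4*(0.372)*1 = 1.075369 - (1.488) = -0.412631.
D < 0, so the roots are the complex-conjugate pair z = (-b +/- i sqrt(-D)) / (2a) = -1.3938 +/- 0.8634i.
For a conjugate pair |z|^2 = z * conj(z) = (product of roots) = c/a = 1/(0.372) = 2.688172, so |z| = sqrt(2.688172) = 1.6396 for both roots.
Moduli of all roots: 1.6396, 1.6396.
All moduli strictly greater than 1? Yes.
Verdict: Stationary.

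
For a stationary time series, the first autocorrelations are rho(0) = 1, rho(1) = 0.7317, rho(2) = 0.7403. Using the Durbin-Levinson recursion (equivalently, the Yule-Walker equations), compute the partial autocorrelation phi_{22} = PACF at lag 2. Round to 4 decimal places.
\phi_{22} = 0.4410

The PACF at lag k is phi_{kk}, the last component of the solution
to the Yule-Walker system G_k phi = r_k where
  (G_k)_{ij} = rho(|i - j|), (r_k)_i = rho(i), i,j = 1..k.
Equivalently, Durbin-Levinson gives phi_{kk} iteratively:
  phi_{11} = rho(1)
  phi_{kk} = [rho(k) - sum_{j=1..k-1} phi_{k-1,j} rho(k-j)]
            / [1 - sum_{j=1..k-1} phi_{k-1,j} rho(j)],
  phi_{k,j} = phi_{k-1,j} - phi_{kk} phi_{k-1,k-j},  j = 1..k-1.
Step k = 1:
  phi_11 = rho(1) = 0.7317.
Step k = 2:
  phi_22 = [rho(2) - phi_11 rho(1)] / [1 - phi_11 rho(1)] = [0.7403 - (0.7317)(0.7317)] / [1 - (0.7317)(0.7317)]
         = 0.20491511 / 0.46461511 = 0.441.
Therefore phi_{22} = 0.4410.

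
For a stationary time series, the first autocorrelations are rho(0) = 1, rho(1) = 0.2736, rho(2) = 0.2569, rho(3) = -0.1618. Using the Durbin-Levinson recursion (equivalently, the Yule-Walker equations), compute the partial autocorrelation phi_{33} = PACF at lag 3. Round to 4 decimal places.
\phi_{33} = -0.3060

The PACF at lag k is phi_{kk}, the last component of the solution
to the Yule-Walker system G_k phi = r_k where
  (G_k)_{ij} = rho(|i - j|), (r_k)_i = rho(i), i,j = 1..k.
Equivalently, Durbin-Levinson gives phi_{kk} iteratively:
  phi_{11} = rho(1)
  phi_{kk} = [rho(k) - sum_{j=1..k-1} phi_{k-1,j} rho(k-j)]
            / [1 - sum_{j=1..k-1} phi_{k-1,j} rho(j)],
  phi_{k,j} = phi_{k-1,j} - phi_{kk} phi_{k-1,k-j},  j = 1..k-1.
Step k = 1:
  phi_11 = rho(1) = 0.2736.
Step k = 2:
  phi_22 = [rho(2) - phi_11 rho(1)] / [1 - phi_11 rho(1)] = [0.2569 - (0.2736)(0.2736)] / [1 - (0.2736)(0.2736)]
         = 0.18204304 / 0.92514304 = 0.196773.
  Update: phi_21 = phi_11 - phi_22 phi_11 = 0.2736 - (0.196773)(0.2736) = 0.219763.
Step k = 3:
  phi_33 = [rho(3) - phi_21 rho(2) - phi_22 rho(1)] / [1 - phi_21 rho(1) - phi_22 rho(2)]
    numerator   = -0.1618 - (0.219763)(0.2569) - (0.196773)(0.2736) = -0.27209415
    denominator = 1 - (0.219763)(0.2736) - (0.196773)(0.2569) = 0.88932191
  phi_33 = -0.27209415 / 0.88932191 = -0.306.
Therefore phi_{33} = -0.3060.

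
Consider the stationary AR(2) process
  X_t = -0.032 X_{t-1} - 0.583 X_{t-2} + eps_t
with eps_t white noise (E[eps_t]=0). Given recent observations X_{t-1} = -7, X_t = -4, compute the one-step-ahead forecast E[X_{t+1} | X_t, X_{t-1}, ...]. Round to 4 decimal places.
E[X_{t+1} \mid \mathcal F_t] = 4.2090

For an AR(p) model X_t = c + sum_i phi_i X_{t-i} + eps_t, the
one-step-ahead conditional mean is
  E[X_{t+1} | X_t, ...] = c + sum_i phi_i X_{t+1-i}.
Substitute known values:
  E[X_{t+1} | ...] = (-0.032) * (-4) + (-0.583) * (-7)
                   = 4.2090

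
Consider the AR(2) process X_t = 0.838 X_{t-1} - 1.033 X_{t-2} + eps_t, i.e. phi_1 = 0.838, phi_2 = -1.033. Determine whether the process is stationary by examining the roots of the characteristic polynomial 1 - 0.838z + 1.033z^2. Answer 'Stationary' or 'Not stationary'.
\text{Not stationary}

The AR(p) characteristic polynomial is P(z) = 1 - 0.838z + 1.033z^2.
Stationarity requires all roots to lie outside the unit circle, i.e. |z| > 1 for every root.
Set 1 + (-0.838) z + (1.033) z^2 = 0, i.e. a z^2 + b z + c = 0 with a = 1.033, b = -0.838, c = 1.
Discriminant D = b^2 - 4ac = (-0.838)^2 - 4*(1.033)*1 = 0.702244 - (4.132) = -3.429756.
D < 0, so the roots are the complex-conjugate pair z = (-b +/- i sqrt(-D)) / (2a) = 0.4056 +/- 0.8964i.
For a conjugate pair |z|^2 = z * conj(z) = (product of roots) = c/a = 1/(1.033) = 0.968054, so |z| = sqrt(0.968054) = 0.9839 for both roots.
Moduli of all roots: 0.9839, 0.9839.
All moduli strictly greater than 1? No.
Verdict: Not stationary.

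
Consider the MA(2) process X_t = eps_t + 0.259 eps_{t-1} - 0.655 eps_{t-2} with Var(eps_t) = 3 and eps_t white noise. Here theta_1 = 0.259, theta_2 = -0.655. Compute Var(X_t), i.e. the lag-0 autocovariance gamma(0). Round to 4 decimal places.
\gamma(0) = 4.4883

For an MA(q) process X_t = eps_t + sum_i theta_i eps_{t-i} with
Var(eps_t) = sigma^2, the variance is
  gamma(0) = sigma^2 * (1 + sum_i theta_i^2).
  sum_i theta_i^2 = (0.259)^2 + (-0.655)^2 = 0.067081 + 0.429025 = 0.496106.
  gamma(0) = 3 * (1 + 0.496106) = 3 * 1.496106 = 4.488318, which rounds to 4.4883.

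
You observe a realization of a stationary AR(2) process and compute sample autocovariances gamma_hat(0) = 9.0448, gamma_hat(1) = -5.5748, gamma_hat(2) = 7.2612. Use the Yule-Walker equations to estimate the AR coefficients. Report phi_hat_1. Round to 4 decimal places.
\hat\phi_{1} = -0.1960

The Yule-Walker equations for an AR(p) process read, in matrix form,
  Gamma_p phi = r_p,   with   (Gamma_p)_{ij} = gamma(|i - j|),
                       (r_p)_i = gamma(i),   i,j = 1..p.
Substitute the sample gammas (Toeplitz matrix and right-hand side of size 2):
  Gamma_p = [[9.0448, -5.5748], [-5.5748, 9.0448]]
  r_p     = [-5.5748, 7.2612]
Written out:
  9.0448 phi_1 - 5.5748 phi_2 = -5.5748
  -5.5748 phi_1 + 9.0448 phi_2 = 7.2612
Solve by Cramer's rule:
  det = gamma(0)^2 - gamma(1)^2 = (9.0448)^2 - (-5.5748)^2 = 81.80840704 - 31.07839504 = 50.730012
  phi_hat_1 = [gamma(1) gamma(0) - gamma(1) gamma(2)] / det = [(-5.5748)(9.0448) - (-5.5748)(7.2612)] / 50.730012 = -9.94321328 / 50.730012 = -0.196
  phi_hat_2 = [gamma(0) gamma(2) - gamma(1)^2] / det = [(9.0448)(7.2612) - (-5.5748)^2] / 50.730012 = 34.59770672 / 50.730012 = 0.682
So phi_hat = [-0.1960, 0.6820].
Therefore phi_hat_1 = -0.1960.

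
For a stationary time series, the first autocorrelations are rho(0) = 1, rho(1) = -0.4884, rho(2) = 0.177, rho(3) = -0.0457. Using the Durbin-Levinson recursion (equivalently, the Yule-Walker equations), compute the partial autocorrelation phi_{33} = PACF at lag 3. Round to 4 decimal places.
\phi_{33} = 0.0109

The PACF at lag k is phi_{kk}, the last component of the solution
to the Yule-Walker system G_k phi = r_k where
  (G_k)_{ij} = rho(|i - j|), (r_k)_i = rho(i), i,j = 1..k.
Equivalently, Durbin-Levinson gives phi_{kk} iteratively:
  phi_{11} = rho(1)
  phi_{kk} = [rho(k) - sum_{j=1..k-1} phi_{k-1,j} rho(k-j)]
            / [1 - sum_{j=1..k-1} phi_{k-1,j} rho(j)],
  phi_{k,j} = phi_{k-1,j} - phi_{kk} phi_{k-1,k-j},  j = 1..k-1.
Step k = 1:
  phi_11 = rho(1) = -0.4884.
Step k = 2:
  phi_22 = [rho(2) - phi_11 rho(1)] / [1 - phi_11 rho(1)] = [0.177 - (-0.4884)(-0.4884)] / [1 - (-0.4884)(-0.4884)]
         = -0.06153456 / 0.76146544 = -0.080811.
  Update: phi_21 = phi_11 - phi_22 phi_11 = -0.4884 - (-0.080811)(-0.4884) = -0.527868.
Step k = 3:
  phi_33 = [rho(3) - phi_21 rho(2) - phi_22 rho(1)] / [1 - phi_21 rho(1) - phi_22 rho(2)]
    numerator   = -0.0457 - (-0.527868)(0.177) - (-0.080811)(-0.4884) = 0.00826468
    denominator = 1 - (-0.527868)(-0.4884) - (-0.080811)(0.177) = 0.75649279
  phi_33 = 0.00826468 / 0.75649279 = 0.0109.
Therefore phi_{33} = 0.0109.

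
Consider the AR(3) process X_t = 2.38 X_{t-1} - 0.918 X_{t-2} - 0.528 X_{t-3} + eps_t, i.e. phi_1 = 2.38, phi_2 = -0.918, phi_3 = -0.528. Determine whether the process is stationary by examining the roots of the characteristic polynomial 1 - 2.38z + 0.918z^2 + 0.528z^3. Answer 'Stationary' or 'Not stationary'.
\text{Not stationary}

The AR(p) characteristic polynomial is P(z) = 1 - 2.38z + 0.918z^2 + 0.528z^3.
Stationarity requires all roots to lie outside the unit circle, i.e. |z| > 1 for every root.
Degree 3: look for a simple real root z0 first, then factor out (1 - z/z0) and solve the remaining quadratic.
Testing z0 = 0.625: P(0.625) = 1 + (-2.38)(0.625) + (0.918)(0.625)^2 + (0.528)(0.625)^3
  = 1 + (-1.4875) + (0.358594) + (0.128906) = 0.  So z_0 = 0.625 is a root, |z_0| = 0.625.
Divide out the factor (1 - 1.6 z) = (1 - z/z0) (since 1/z0 = 1.6):
  P(z) = (1 - 1.6 z)(1 + (-0.78) z + (-0.33) z^2)
  [check: z-coef -0.78 - (1.6) = -2.38; z^2-coef -0.33 - (1.6)(-0.78) = 0.918; z^3-coef -(1.6)(-0.33) = 0.528.]
Remaining roots from the quadratic factor 1 + (-0.78) z + (-0.33) z^2:
  Set 1 + (-0.78) z + (-0.33) z^2 = 0, i.e. a z^2 + b z + c = 0 with a = -0.33, b = -0.78, c = 1.
  Discriminant D = b^2 - 4ac = (-0.78)^2 - 4*(-0.33)*1 = 0.6084 - (-1.32) = 1.9284.
  D >= 0, so the roots are real: z = (-b +/- sqrt(D)) / (2a) = (0.78 +/- 1.388668) / (-0.66).
    z_1 = (0.78 + 1.388668) / (-0.66) = -3.2859,   |z_1| = 3.2859.
    z_2 = (0.78 - 1.388668) / (-0.66) = 0.9222,   |z_2| = 0.9222.
Moduli of all roots: 0.6250, 3.2859, 0.9222.
All moduli strictly greater than 1? No.
Verdict: Not stationary.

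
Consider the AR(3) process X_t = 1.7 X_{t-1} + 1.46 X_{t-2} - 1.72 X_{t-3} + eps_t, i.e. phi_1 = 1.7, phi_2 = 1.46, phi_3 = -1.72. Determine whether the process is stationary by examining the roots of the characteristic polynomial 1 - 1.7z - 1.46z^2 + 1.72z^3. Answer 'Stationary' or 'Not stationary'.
\text{Not stationary}

The AR(p) characteristic polynomial is P(z) = 1 - 1.7z - 1.46z^2 + 1.72z^3.
Stationarity requires all roots to lie outside the unit circle, i.e. |z| > 1 for every root.
Degree 3: look for a simple real root z0 first, then factor out (1 - z/z0) and solve the remaining quadratic.
Testing z0 = 0.5: P(0.5) = 1 + (-1.7)(0.5) + (-1.46)(0.5)^2 + (1.72)(0.5)^3
  = 1 + (-0.85) + (-0.365) + (0.215) = 0.  So z_0 = 0.5 is a root, |z_0| = 0.5.
Divide out the factor (1 - 2 z) = (1 - z/z0) (since 1/z0 = 2):
  P(z) = (1 - 2 z)(1 + (0.3) z + (-0.86) z^2)
  [check: z-coef 0.3 - (2) = -1.7; z^2-coef -0.86 - (2)(0.3) = -1.46; z^3-coef -(2)(-0.86) = 1.72.]
Remaining roots from the quadratic factor 1 + (0.3) z + (-0.86) z^2:
  Set 1 + (0.3) z + (-0.86) z^2 = 0, i.e. a z^2 + b z + c = 0 with a = -0.86, b = 0.3, c = 1.
  Discriminant D = b^2 - 4ac = (0.3)^2 - 4*(-0.86)*1 = 0.09 - (-3.44) = 3.53.
  D >= 0, so the roots are real: z = (-b +/- sqrt(D)) / (2a) = (-0.3 +/- 1.878829) / (-1.72).
    z_1 = (-0.3 + 1.878829) / (-1.72) = -0.9179,   |z_1| = 0.9179.
    z_2 = (-0.3 - 1.878829) / (-1.72) = 1.2668,   |z_2| = 1.2668.
Moduli of all roots: 0.5000, 0.9179, 1.2668.
All moduli strictly greater than 1? No.
Verdict: Not stationary.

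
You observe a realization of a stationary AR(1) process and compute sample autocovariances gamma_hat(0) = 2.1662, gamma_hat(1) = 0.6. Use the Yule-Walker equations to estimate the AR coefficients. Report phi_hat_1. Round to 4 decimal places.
\hat\phi_{1} = 0.2770

The Yule-Walker equations for an AR(p) process read, in matrix form,
  Gamma_p phi = r_p,   with   (Gamma_p)_{ij} = gamma(|i - j|),
                       (r_p)_i = gamma(i),   i,j = 1..p.
Substitute the sample gammas (Toeplitz matrix and right-hand side of size 1):
  Gamma_p = [[2.1662]]
  r_p     = [0.6]
With p = 1 this is the single equation gamma(0) phi_1 = gamma(1):
  phi_hat_1 = gamma(1) / gamma(0) = 0.6 / 2.1662 = 0.2770.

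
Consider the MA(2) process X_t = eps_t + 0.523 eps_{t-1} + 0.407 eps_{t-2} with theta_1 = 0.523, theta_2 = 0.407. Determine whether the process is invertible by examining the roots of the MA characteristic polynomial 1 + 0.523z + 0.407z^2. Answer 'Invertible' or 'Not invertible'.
\text{Invertible}

The MA(q) characteristic polynomial is P(z) = 1 + 0.523z + 0.407z^2.
Invertibility requires all roots to lie outside the unit circle, i.e. |z| > 1 for every root.
Set 1 + (0.523) z + (0.407) z^2 = 0, i.e. a z^2 + b z + c = 0 with a = 0.407, b = 0.523, c = 1.
Discriminant D = b^2 - 4ac = (0.523)^2 - 4*(0.407)*1 = 0.273529 - (1.628) = -1.354471.
D < 0, so the roots are the complex-conjugate pair z = (-b +/- i sqrt(-D)) / (2a) = -0.6425 +/- 1.4298i.
For a conjugate pair |z|^2 = z * conj(z) = (product of roots) = c/a = 1/(0.407) = 2.457002, so |z| = sqrt(2.457002) = 1.5675 for both roots.
Moduli of all roots: 1.5675, 1.5675.
All moduli strictly greater than 1? Yes.
Verdict: Invertible.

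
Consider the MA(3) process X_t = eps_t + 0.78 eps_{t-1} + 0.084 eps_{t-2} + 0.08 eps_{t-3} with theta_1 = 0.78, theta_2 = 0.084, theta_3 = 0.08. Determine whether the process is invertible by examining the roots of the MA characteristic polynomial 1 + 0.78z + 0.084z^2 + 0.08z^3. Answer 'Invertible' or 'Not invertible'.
\text{Invertible}

The MA(q) characteristic polynomial is P(z) = 1 + 0.78z + 0.084z^2 + 0.08z^3.
Invertibility requires all roots to lie outside the unit circle, i.e. |z| > 1 for every root.
Degree 3: look for a simple real root z0 first, then factor out (1 - z/z0) and solve the remaining quadratic.
Testing z0 = -1.25: P(-1.25) = 1 + (0.78)(-1.25) + (0.084)(-1.25)^2 + (0.08)(-1.25)^3
  = 1 + (-0.975) + (0.13125) + (-0.15625) = 0.  So z_0 = -1.25 is a root, |z_0| = 1.25.
Divide out the factor (1 + 0.8 z) = (1 - z/z0) (since 1/z0 = -0.8):
  P(z) = (1 + 0.8 z)(1 + (-0.02) z + (0.1) z^2)
  [check: z-coef -0.02 - (-0.8) = 0.78; z^2-coef 0.1 - (-0.8)(-0.02) = 0.084; z^3-coef -(-0.8)(0.1) = 0.08.]
Remaining roots from the quadratic factor 1 + (-0.02) z + (0.1) z^2:
  Set 1 + (-0.02) z + (0.1) z^2 = 0, i.e. a z^2 + b z + c = 0 with a = 0.1, b = -0.02, c = 1.
  Discriminant D = b^2 - 4ac = (-0.02)^2 - 4*(0.1)*1 = 0.0004 - (0.4) = -0.3996.
  D < 0, so the roots are the complex-conjugate pair z = (-b +/- i sqrt(-D)) / (2a) = 0.1 +/- 3.1607i.
  For a conjugate pair |z|^2 = z * conj(z) = (product of roots) = c/a = 1/(0.1) = 10, so |z| = sqrt(10) = 3.1623 for both roots.
Moduli of all roots: 1.2500, 3.1623, 3.1623.
All moduli strictly greater than 1? Yes.
Verdict: Invertible.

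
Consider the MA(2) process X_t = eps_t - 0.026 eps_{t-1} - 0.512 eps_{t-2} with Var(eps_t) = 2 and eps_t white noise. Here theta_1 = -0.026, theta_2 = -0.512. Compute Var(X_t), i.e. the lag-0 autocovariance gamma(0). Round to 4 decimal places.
\gamma(0) = 2.5256

For an MA(q) process X_t = eps_t + sum_i theta_i eps_{t-i} with
Var(eps_t) = sigma^2, the variance is
  gamma(0) = sigma^2 * (1 + sum_i theta_i^2).
  sum_i theta_i^2 = (-0.026)^2 + (-0.512)^2 = 0.000676 + 0.262144 = 0.26282.
  gamma(0) = 2 * (1 + 0.26282) = 2 * 1.26282 = 2.52564, which rounds to 2.5256.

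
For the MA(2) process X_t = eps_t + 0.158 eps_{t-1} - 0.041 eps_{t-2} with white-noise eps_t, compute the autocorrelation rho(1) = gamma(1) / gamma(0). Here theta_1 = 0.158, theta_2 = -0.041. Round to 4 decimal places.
\rho(1) = 0.1476

For an MA(q) process with theta_0 = 1, the autocovariance is
  gamma(k) = sigma^2 * sum_{i=0..q-k} theta_i * theta_{i+k},
and rho(k) = gamma(k) / gamma(0). Sigma^2 cancels.
  numerator   = (1)*(0.158) + (0.158)*(-0.041) = 0.151522.
  denominator = (1)^2 + (0.158)^2 + (-0.041)^2 = 1.026645.
  rho(1) = 0.151522 / 1.026645 = 0.1476.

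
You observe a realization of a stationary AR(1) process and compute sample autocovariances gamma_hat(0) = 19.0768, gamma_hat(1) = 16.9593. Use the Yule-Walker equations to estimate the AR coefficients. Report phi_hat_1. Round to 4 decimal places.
\hat\phi_{1} = 0.8890

The Yule-Walker equations for an AR(p) process read, in matrix form,
  Gamma_p phi = r_p,   with   (Gamma_p)_{ij} = gamma(|i - j|),
                       (r_p)_i = gamma(i),   i,j = 1..p.
Substitute the sample gammas (Toeplitz matrix and right-hand side of size 1):
  Gamma_p = [[19.0768]]
  r_p     = [16.9593]
With p = 1 this is the single equation gamma(0) phi_1 = gamma(1):
  phi_hat_1 = gamma(1) / gamma(0) = 16.9593 / 19.0768 = 0.8890.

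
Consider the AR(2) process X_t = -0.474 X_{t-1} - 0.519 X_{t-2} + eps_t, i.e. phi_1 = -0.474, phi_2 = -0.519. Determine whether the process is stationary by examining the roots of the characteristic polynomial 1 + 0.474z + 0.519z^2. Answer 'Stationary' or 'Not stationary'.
\text{Stationary}

The AR(p) characteristic polynomial is P(z) = 1 + 0.474z + 0.519z^2.
Stationarity requires all roots to lie outside the unit circle, i.e. |z| > 1 for every root.
Set 1 + (0.474) z + (0.519) z^2 = 0, i.e. a z^2 + b z + c = 0 with a = 0.519, b = 0.474, c = 1.
Discriminant D = b^2 - 4ac = (0.474)^2 - 4*(0.519)*1 = 0.224676 - (2.076) = -1.851324.
D < 0, so the roots are the complex-conjugate pair z = (-b +/- i sqrt(-D)) / (2a) = -0.4566 +/- 1.3108i.
For a conjugate pair |z|^2 = z * conj(z) = (product of roots) = c/a = 1/(0.519) = 1.926782, so |z| = sqrt(1.926782) = 1.3881 for both roots.
Moduli of all roots: 1.3881, 1.3881.
All moduli strictly greater than 1? Yes.
Verdict: Stationary.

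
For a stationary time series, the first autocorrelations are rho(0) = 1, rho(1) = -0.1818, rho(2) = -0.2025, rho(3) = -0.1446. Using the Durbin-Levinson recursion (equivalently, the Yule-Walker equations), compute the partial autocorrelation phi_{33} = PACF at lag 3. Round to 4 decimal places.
\phi_{33} = -0.2580

The PACF at lag k is phi_{kk}, the last component of the solution
to the Yule-Walker system G_k phi = r_k where
  (G_k)_{ij} = rho(|i - j|), (r_k)_i = rho(i), i,j = 1..k.
Equivalently, Durbin-Levinson gives phi_{kk} iteratively:
  phi_{11} = rho(1)
  phi_{kk} = [rho(k) - sum_{j=1..k-1} phi_{k-1,j} rho(k-j)]
            / [1 - sum_{j=1..k-1} phi_{k-1,j} rho(j)],
  phi_{k,j} = phi_{k-1,j} - phi_{kk} phi_{k-1,k-j},  j = 1..k-1.
Step k = 1:
  phi_11 = rho(1) = -0.1818.
Step k = 2:
  phi_22 = [rho(2) - phi_11 rho(1)] / [1 - phi_11 rho(1)] = [-0.2025 - (-0.1818)(-0.1818)] / [1 - (-0.1818)(-0.1818)]
         = -0.23555124 / 0.96694876 = -0.243603.
  Update: phi_21 = phi_11 - phi_22 phi_11 = -0.1818 - (-0.243603)(-0.1818) = -0.226087.
Step k = 3:
  phi_33 = [rho(3) - phi_21 rho(2) - phi_22 rho(1)] / [1 - phi_21 rho(1) - phi_22 rho(2)]
    numerator   = -0.1446 - (-0.226087)(-0.2025) - (-0.243603)(-0.1818) = -0.23466956
    denominator = 1 - (-0.226087)(-0.1818) - (-0.243603)(-0.2025) = 0.90956786
  phi_33 = -0.23466956 / 0.90956786 = -0.258.
Therefore phi_{33} = -0.2580.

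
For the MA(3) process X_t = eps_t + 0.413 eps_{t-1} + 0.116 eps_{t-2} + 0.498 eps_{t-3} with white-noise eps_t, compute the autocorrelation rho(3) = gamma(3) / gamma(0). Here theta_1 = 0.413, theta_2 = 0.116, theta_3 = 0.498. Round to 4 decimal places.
\rho(3) = 0.3478

For an MA(q) process with theta_0 = 1, the autocovariance is
  gamma(k) = sigma^2 * sum_{i=0..q-k} theta_i * theta_{i+k},
and rho(k) = gamma(k) / gamma(0). Sigma^2 cancels.
  numerator   = (1)*(0.498) = 0.498.
  denominator = (1)^2 + (0.413)^2 + (0.116)^2 + (0.498)^2 = 1.432029.
  rho(3) = 0.498 / 1.432029 = 0.3478.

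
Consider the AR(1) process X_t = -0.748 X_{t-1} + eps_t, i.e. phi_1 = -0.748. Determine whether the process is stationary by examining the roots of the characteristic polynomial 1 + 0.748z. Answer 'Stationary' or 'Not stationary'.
\text{Stationary}

The AR(p) characteristic polynomial is P(z) = 1 + 0.748z.
Stationarity requires all roots to lie outside the unit circle, i.e. |z| > 1 for every root.
This is linear in z: 1 + (0.748) z = 0  =>  z = -1/(0.748) = -1.336898,  |z| = 1.336898.
Moduli of all roots: 1.3369.
All moduli strictly greater than 1? Yes.
Verdict: Stationary.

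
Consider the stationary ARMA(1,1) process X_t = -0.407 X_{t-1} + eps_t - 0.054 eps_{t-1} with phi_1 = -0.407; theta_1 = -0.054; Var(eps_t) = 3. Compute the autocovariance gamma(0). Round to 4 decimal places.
\gamma(0) = 3.7641

Multiply the model equation by X_{t-k} and take expectations. With theta_0 = psi_0 = 1 and psi_j the MA(infinity) weights, this gives
  gamma(k) - sum_i phi_i gamma(k-i) = c_k,
  c_k = sigma^2 * sum_{j=k..q} theta_j psi_{j-k}   (c_k = 0 for k > q),
using gamma(-m) = gamma(m).
psi-weights needed (psi_j = theta_j + sum_i phi_i psi_{j-i}):
  psi_1 = theta_1 + phi_1 = -0.054 + (-0.407) = -0.461
Right-hand sides:
  c_0 = sigma^2 (1 + theta_1 psi_1) = 3 * (1 + (-0.054)(-0.461)) = 3 * 1.024894 = 3.074682
  c_1 = sigma^2 theta_1 = 3 * (-0.054) = -0.162
  c_2 = 0
Equations for k = 0 and k = 1 (AR order 1):
  gamma(0) = phi_1 gamma(1) + c_0
  gamma(1) = phi_1 gamma(0) + c_1
Substituting the second into the first: gamma(0) (1 - phi_1^2) = c_0 + phi_1 c_1, so
  gamma(0) = (c_0 + phi_1 c_1) / (1 - phi_1^2) = (3.074682 + (-0.407)(-0.162)) / (1 - (-0.407)^2) = 3.140616 / 0.834351 = 3.764142.
Therefore gamma(0) = 3.7641 (to 4 decimal places).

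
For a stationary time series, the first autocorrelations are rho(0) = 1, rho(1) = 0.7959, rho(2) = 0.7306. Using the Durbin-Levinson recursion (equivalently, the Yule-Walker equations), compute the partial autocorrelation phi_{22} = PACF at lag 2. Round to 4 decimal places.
\phi_{22} = 0.2650

The PACF at lag k is phi_{kk}, the last component of the solution
to the Yule-Walker system G_k phi = r_k where
  (G_k)_{ij} = rho(|i - j|), (r_k)_i = rho(i), i,j = 1..k.
Equivalently, Durbin-Levinson gives phi_{kk} iteratively:
  phi_{11} = rho(1)
  phi_{kk} = [rho(k) - sum_{j=1..k-1} phi_{k-1,j} rho(k-j)]
            / [1 - sum_{j=1..k-1} phi_{k-1,j} rho(j)],
  phi_{k,j} = phi_{k-1,j} - phi_{kk} phi_{k-1,k-j},  j = 1..k-1.
Step k = 1:
  phi_11 = rho(1) = 0.7959.
Step k = 2:
  phi_22 = [rho(2) - phi_11 rho(1)] / [1 - phi_11 rho(1)] = [0.7306 - (0.7959)(0.7959)] / [1 - (0.7959)(0.7959)]
         = 0.09714319 / 0.36654319 = 0.265.
Therefore phi_{22} = 0.2650.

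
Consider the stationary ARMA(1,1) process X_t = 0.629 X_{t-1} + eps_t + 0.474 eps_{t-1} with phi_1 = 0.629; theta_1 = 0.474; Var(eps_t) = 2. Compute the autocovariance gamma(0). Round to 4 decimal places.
\gamma(0) = 6.0261

Multiply the model equation by X_{t-k} and take expectations. With theta_0 = psi_0 = 1 and psi_j the MA(infinity) weights, this gives
  gamma(k) - sum_i phi_i gamma(k-i) = c_k,
  c_k = sigma^2 * sum_{j=k..q} theta_j psi_{j-k}   (c_k = 0 for k > q),
using gamma(-m) = gamma(m).
psi-weights needed (psi_j = theta_j + sum_i phi_i psi_{j-i}):
  psi_1 = theta_1 + phi_1 = 0.474 + (0.629) = 1.103
Right-hand sides:
  c_0 = sigma^2 (1 + theta_1 psi_1) = 2 * (1 + (0.474)(1.103)) = 2 * 1.522822 = 3.045644
  c_1 = sigma^2 theta_1 = 2 * (0.474) = 0.948
  c_2 = 0
Equations for k = 0 and k = 1 (AR order 1):
  gamma(0) = phi_1 gamma(1) + c_0
  gamma(1) = phi_1 gamma(0) + c_1
Substituting the second into the first: gamma(0) (1 - phi_1^2) = c_0 + phi_1 c_1, so
  gamma(0) = (c_0 + phi_1 c_1) / (1 - phi_1^2) = (3.045644 + (0.629)(0.948)) / (1 - (0.629)^2) = 3.641936 / 0.604359 = 6.026114.
Therefore gamma(0) = 6.0261 (to 4 decimal places).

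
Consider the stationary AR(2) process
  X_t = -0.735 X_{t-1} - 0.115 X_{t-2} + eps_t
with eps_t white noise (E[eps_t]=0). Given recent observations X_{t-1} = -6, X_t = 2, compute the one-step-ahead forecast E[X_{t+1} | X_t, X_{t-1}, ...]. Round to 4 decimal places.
E[X_{t+1} \mid \mathcal F_t] = -0.7800

For an AR(p) model X_t = c + sum_i phi_i X_{t-i} + eps_t, the
one-step-ahead conditional mean is
  E[X_{t+1} | X_t, ...] = c + sum_i phi_i X_{t+1-i}.
Substitute known values:
  E[X_{t+1} | ...] = (-0.735) * (2) + (-0.115) * (-6)
                   = -0.7800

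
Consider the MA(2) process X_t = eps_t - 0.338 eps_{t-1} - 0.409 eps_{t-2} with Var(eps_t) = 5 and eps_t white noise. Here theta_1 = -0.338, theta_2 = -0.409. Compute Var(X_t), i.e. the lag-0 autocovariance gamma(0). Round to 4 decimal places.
\gamma(0) = 6.4076

For an MA(q) process X_t = eps_t + sum_i theta_i eps_{t-i} with
Var(eps_t) = sigma^2, the variance is
  gamma(0) = sigma^2 * (1 + sum_i theta_i^2).
  sum_i theta_i^2 = (-0.338)^2 + (-0.409)^2 = 0.114244 + 0.167281 = 0.281525.
  gamma(0) = 5 * (1 + 0.281525) = 5 * 1.281525 = 6.407625, which rounds to 6.4076.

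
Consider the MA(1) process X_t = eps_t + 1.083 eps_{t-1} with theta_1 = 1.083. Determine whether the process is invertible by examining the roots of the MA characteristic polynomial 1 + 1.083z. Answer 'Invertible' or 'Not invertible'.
\text{Not invertible}

The MA(q) characteristic polynomial is P(z) = 1 + 1.083z.
Invertibility requires all roots to lie outside the unit circle, i.e. |z| > 1 for every root.
This is linear in z: 1 + (1.083) z = 0  =>  z = -1/(1.083) = -0.923361,  |z| = 0.923361.
Moduli of all roots: 0.9234.
All moduli strictly greater than 1? No.
Verdict: Not invertible.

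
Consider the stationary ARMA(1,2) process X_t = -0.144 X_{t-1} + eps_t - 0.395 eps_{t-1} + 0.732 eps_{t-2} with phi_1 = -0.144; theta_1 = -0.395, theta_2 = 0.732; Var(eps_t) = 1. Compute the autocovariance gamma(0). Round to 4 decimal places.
\gamma(0) = 1.9599

Multiply the model equation by X_{t-k} and take expectations. With theta_0 = psi_0 = 1 and psi_j the MA(infinity) weights, this gives
  gamma(k) - sum_i phi_i gamma(k-i) = c_k,
  c_k = sigma^2 * sum_{j=k..q} theta_j psi_{j-k}   (c_k = 0 for k > q),
using gamma(-m) = gamma(m).
psi-weights needed (psi_j = theta_j + sum_i phi_i psi_{j-i}):
  psi_1 = theta_1 + phi_1 = -0.395 + (-0.144) = -0.539
  psi_2 = theta_2 + phi_1 psi_1 = 0.732 + (-0.144)(-0.539) = 0.809616
Right-hand sides:
  c_0 = sigma^2 (1 + theta_1 psi_1 + theta_2 psi_2) = 1 * (1 + (-0.395)(-0.539) + (0.732)(0.809616)) = 1 * 1.805544 = 1.805544
  c_1 = sigma^2 (theta_1 + theta_2 psi_1) = 1 * (-0.395 + (0.732)(-0.539)) = -0.789548
  c_2 = sigma^2 theta_2 = 1 * (0.732) = 0.732
Equations for k = 0 and k = 1 (AR order 1):
  gamma(0) = phi_1 gamma(1) + c_0
  gamma(1) = phi_1 gamma(0) + c_1
Substituting the second into the first: gamma(0) (1 - phi_1^2) = c_0 + phi_1 c_1, so
  gamma(0) = (c_0 + phi_1 c_1) / (1 - phi_1^2) = (1.805544 + (-0.144)(-0.789548)) / (1 - (-0.144)^2) = 1.919239 / 0.979264 = 1.959879.
Therefore gamma(0) = 1.9599 (to 4 decimal places).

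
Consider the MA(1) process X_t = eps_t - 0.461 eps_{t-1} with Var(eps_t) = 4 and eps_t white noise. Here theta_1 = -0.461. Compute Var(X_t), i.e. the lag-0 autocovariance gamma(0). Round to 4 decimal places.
\gamma(0) = 4.8501

For an MA(q) process X_t = eps_t + sum_i theta_i eps_{t-i} with
Var(eps_t) = sigma^2, the variance is
  gamma(0) = sigma^2 * (1 + sum_i theta_i^2).
  sum_i theta_i^2 = (-0.461)^2 = 0.212521.
  gamma(0) = 4 * (1 + 0.212521) = 4 * 1.212521 = 4.850084, which rounds to 4.8501.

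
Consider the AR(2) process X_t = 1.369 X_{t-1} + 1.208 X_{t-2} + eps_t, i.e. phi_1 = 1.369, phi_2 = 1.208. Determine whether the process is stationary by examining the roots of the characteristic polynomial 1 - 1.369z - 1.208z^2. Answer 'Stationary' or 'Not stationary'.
\text{Not stationary}

The AR(p) characteristic polynomial is P(z) = 1 - 1.369z - 1.208z^2.
Stationarity requires all roots to lie outside the unit circle, i.e. |z| > 1 for every root.
Set 1 + (-1.369) z + (-1.208) z^2 = 0, i.e. a z^2 + b z + c = 0 with a = -1.208, b = -1.369, c = 1.
Discriminant D = b^2 - 4ac = (-1.369)^2 - 4*(-1.208)*1 = 1.874161 - (-4.832) = 6.706161.
D >= 0, so the roots are real: z = (-b +/- sqrt(D)) / (2a) = (1.369 +/- 2.589626) / (-2.416).
  z_1 = (1.369 + 2.589626) / (-2.416) = -1.6385,   |z_1| = 1.6385.
  z_2 = (1.369 - 2.589626) / (-2.416) = 0.5052,   |z_2| = 0.5052.
Moduli of all roots: 1.6385, 0.5052.
All moduli strictly greater than 1? No.
Verdict: Not stationary.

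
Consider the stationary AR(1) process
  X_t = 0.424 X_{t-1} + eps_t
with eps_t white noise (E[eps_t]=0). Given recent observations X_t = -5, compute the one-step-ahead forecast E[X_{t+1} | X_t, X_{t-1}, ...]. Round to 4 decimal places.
E[X_{t+1} \mid \mathcal F_t] = -2.1200

For an AR(p) model X_t = c + sum_i phi_i X_{t-i} + eps_t, the
one-step-ahead conditional mean is
  E[X_{t+1} | X_t, ...] = c + sum_i phi_i X_{t+1-i}.
Substitute known values:
  E[X_{t+1} | ...] = (0.424) * (-5)
                   = -2.1200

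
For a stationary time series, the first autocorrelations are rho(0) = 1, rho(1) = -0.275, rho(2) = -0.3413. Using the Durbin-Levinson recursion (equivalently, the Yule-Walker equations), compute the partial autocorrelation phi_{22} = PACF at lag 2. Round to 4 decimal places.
\phi_{22} = -0.4510

The PACF at lag k is phi_{kk}, the last component of the solution
to the Yule-Walker system G_k phi = r_k where
  (G_k)_{ij} = rho(|i - j|), (r_k)_i = rho(i), i,j = 1..k.
Equivalently, Durbin-Levinson gives phi_{kk} iteratively:
  phi_{11} = rho(1)
  phi_{kk} = [rho(k) - sum_{j=1..k-1} phi_{k-1,j} rho(k-j)]
            / [1 - sum_{j=1..k-1} phi_{k-1,j} rho(j)],
  phi_{k,j} = phi_{k-1,j} - phi_{kk} phi_{k-1,k-j},  j = 1..k-1.
Step k = 1:
  phi_11 = rho(1) = -0.275.
Step k = 2:
  phi_22 = [rho(2) - phi_11 rho(1)] / [1 - phi_11 rho(1)] = [-0.3413 - (-0.275)(-0.275)] / [1 - (-0.275)(-0.275)]
         = -0.416925 / 0.924375 = -0.451.
Therefore phi_{22} = -0.4510.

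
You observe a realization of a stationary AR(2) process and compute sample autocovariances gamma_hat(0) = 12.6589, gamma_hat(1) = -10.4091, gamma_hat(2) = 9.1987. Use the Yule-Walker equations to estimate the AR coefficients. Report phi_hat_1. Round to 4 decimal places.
\hat\phi_{1} = -0.6940

The Yule-Walker equations for an AR(p) process read, in matrix form,
  Gamma_p phi = r_p,   with   (Gamma_p)_{ij} = gamma(|i - j|),
                       (r_p)_i = gamma(i),   i,j = 1..p.
Substitute the sample gammas (Toeplitz matrix and right-hand side of size 2):
  Gamma_p = [[12.6589, -10.4091], [-10.4091, 12.6589]]
  r_p     = [-10.4091, 9.1987]
Written out:
  12.6589 phi_1 - 10.4091 phi_2 = -10.4091
  -10.4091 phi_1 + 12.6589 phi_2 = 9.1987
Solve by Cramer's rule:
  det = gamma(0)^2 - gamma(1)^2 = (12.6589)^2 - (-10.4091)^2 = 160.24774921 - 108.34936281 = 51.8983864
  phi_hat_1 = [gamma(1) gamma(0) - gamma(1) gamma(2)] / det = [(-10.4091)(12.6589) - (-10.4091)(9.1987)] / 51.8983864 = -36.01756782 / 51.8983864 = -0.694
  phi_hat_2 = [gamma(0) gamma(2) - gamma(1)^2] / det = [(12.6589)(9.1987) - (-10.4091)^2] / 51.8983864 = 8.09606062 / 51.8983864 = 0.156
So phi_hat = [-0.6940, 0.1560].
Therefore phi_hat_1 = -0.6940.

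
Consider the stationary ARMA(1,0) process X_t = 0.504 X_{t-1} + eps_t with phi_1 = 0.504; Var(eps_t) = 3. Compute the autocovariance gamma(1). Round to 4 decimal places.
\gamma(1) = 2.0269

Multiply the model equation by X_{t-k} and take expectations. With theta_0 = psi_0 = 1 and psi_j the MA(infinity) weights, this gives
  gamma(k) - sum_i phi_i gamma(k-i) = c_k,
  c_k = sigma^2 * sum_{j=k..q} theta_j psi_{j-k}   (c_k = 0 for k > q),
using gamma(-m) = gamma(m).
Pure AR (q = 0): c_0 = sigma^2 = 3, c_k = 0 for k >= 1.
Equations for k = 0 and k = 1 (AR order 1):
  gamma(0) = phi_1 gamma(1) + c_0
  gamma(1) = phi_1 gamma(0) + c_1
Substituting the second into the first: gamma(0) (1 - phi_1^2) = c_0 + phi_1 c_1, so
  gamma(0) = c_0 / (1 - phi_1^2) = 3 / (1 - (0.504)^2) = 3 / 0.745984 = 4.021534.
  gamma(1) = phi_1 gamma(0) = (0.504)(4.021534) = 2.026853.
Therefore gamma(1) = 2.0269 (to 4 decimal places).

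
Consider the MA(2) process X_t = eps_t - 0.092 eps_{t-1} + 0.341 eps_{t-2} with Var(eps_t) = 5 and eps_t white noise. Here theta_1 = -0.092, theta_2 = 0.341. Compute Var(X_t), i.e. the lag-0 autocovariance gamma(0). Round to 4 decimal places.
\gamma(0) = 5.6237

For an MA(q) process X_t = eps_t + sum_i theta_i eps_{t-i} with
Var(eps_t) = sigma^2, the variance is
  gamma(0) = sigma^2 * (1 + sum_i theta_i^2).
  sum_i theta_i^2 = (-0.092)^2 + (0.341)^2 = 0.008464 + 0.116281 = 0.124745.
  gamma(0) = 5 * (1 + 0.124745) = 5 * 1.124745 = 5.623725, which rounds to 5.6237.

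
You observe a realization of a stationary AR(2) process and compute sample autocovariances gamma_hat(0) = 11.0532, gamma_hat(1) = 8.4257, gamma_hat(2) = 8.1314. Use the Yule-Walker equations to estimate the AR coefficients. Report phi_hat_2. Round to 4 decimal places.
\hat\phi_{2} = 0.3690

The Yule-Walker equations for an AR(p) process read, in matrix form,
  Gamma_p phi = r_p,   with   (Gamma_p)_{ij} = gamma(|i - j|),
                       (r_p)_i = gamma(i),   i,j = 1..p.
Substitute the sample gammas (Toeplitz matrix and right-hand side of size 2):
  Gamma_p = [[11.0532, 8.4257], [8.4257, 11.0532]]
  r_p     = [8.4257, 8.1314]
Written out:
  11.0532 phi_1 + 8.4257 phi_2 = 8.4257
  8.4257 phi_1 + 11.0532 phi_2 = 8.1314
Solve by Cramer's rule:
  det = gamma(0)^2 - gamma(1)^2 = (11.0532)^2 - (8.4257)^2 = 122.17323024 - 70.99242049 = 51.18080975
  phi_hat_1 = [gamma(1) gamma(0) - gamma(1) gamma(2)] / det = [(8.4257)(11.0532) - (8.4257)(8.1314)] / 51.18080975 = 24.61821026 / 51.18080975 = 0.481
  phi_hat_2 = [gamma(0) gamma(2) - gamma(1)^2] / det = [(11.0532)(8.1314) - (8.4257)^2] / 51.18080975 = 18.88556999 / 51.18080975 = 0.369
So phi_hat = [0.4810, 0.3690].
Therefore phi_hat_2 = 0.3690.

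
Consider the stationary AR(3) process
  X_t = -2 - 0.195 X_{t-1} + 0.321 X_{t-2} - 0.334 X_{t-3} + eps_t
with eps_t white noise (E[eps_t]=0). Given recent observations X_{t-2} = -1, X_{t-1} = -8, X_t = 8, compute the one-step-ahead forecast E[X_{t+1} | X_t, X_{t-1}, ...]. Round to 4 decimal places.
E[X_{t+1} \mid \mathcal F_t] = -5.7940

For an AR(p) model X_t = c + sum_i phi_i X_{t-i} + eps_t, the
one-step-ahead conditional mean is
  E[X_{t+1} | X_t, ...] = c + sum_i phi_i X_{t+1-i}.
Substitute known values:
  E[X_{t+1} | ...] = -2 + (-0.195) * (8) + (0.321) * (-8) + (-0.334) * (-1)
                   = -5.7940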